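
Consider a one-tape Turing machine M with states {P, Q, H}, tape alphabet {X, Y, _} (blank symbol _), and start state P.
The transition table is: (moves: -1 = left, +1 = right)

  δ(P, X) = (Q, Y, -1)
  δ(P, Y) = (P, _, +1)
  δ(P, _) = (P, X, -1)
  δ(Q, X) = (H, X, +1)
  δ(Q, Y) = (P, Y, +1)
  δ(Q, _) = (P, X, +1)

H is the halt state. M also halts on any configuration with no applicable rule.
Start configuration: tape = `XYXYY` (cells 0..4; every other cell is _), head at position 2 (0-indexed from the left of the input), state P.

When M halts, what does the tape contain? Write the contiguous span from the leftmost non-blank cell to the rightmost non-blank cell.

XXXXYXX

state=P head=2 tape=XY[X]YY__   (P,X)→(Q,Y,-1)
state=Q head=1 tape=X[Y]YYY__   (Q,Y)→(P,Y,+1)
state=P head=2 tape=XY[Y]YY__   (P,Y)→(P,_,+1)
state=P head=3 tape=XY_[Y]Y__   (P,Y)→(P,_,+1)
state=P head=4 tape=XY__[Y]__   (P,Y)→(P,_,+1)
state=P head=5 tape=XY___[_]_   (P,_)→(P,X,-1)
state=P head=4 tape=XY__[_]X_   (P,_)→(P,X,-1)
state=P head=3 tape=XY_[_]XX_   (P,_)→(P,X,-1)
state=P head=2 tape=XY[_]XXX_   (P,_)→(P,X,-1)
state=P head=1 tape=X[Y]XXXX_   (P,Y)→(P,_,+1)
state=P head=2 tape=X_[X]XXX_   (P,X)→(Q,Y,-1)
state=Q head=1 tape=X[_]YXXX_   (Q,_)→(P,X,+1)
state=P head=2 tape=XX[Y]XXX_   (P,Y)→(P,_,+1)
state=P head=3 tape=XX_[X]XX_   (P,X)→(Q,Y,-1)
state=Q head=2 tape=XX[_]YXX_   (Q,_)→(P,X,+1)
state=P head=3 tape=XXX[Y]XX_   (P,Y)→(P,_,+1)
state=P head=4 tape=XXX_[X]X_   (P,X)→(Q,Y,-1)
state=Q head=3 tape=XXX[_]YX_   (Q,_)→(P,X,+1)
state=P head=4 tape=XXXX[Y]X_   (P,Y)→(P,_,+1)
state=P head=5 tape=XXXX_[X]_   (P,X)→(Q,Y,-1)
state=Q head=4 tape=XXXX[_]Y_   (Q,_)→(P,X,+1)
state=P head=5 tape=XXXXX[Y]_   (P,Y)→(P,_,+1)
state=P head=6 tape=XXXXX_[_]   (P,_)→(P,X,-1)
state=P head=5 tape=XXXXX[_]X   (P,_)→(P,X,-1)
state=P head=4 tape=XXXX[X]XX   (P,X)→(Q,Y,-1)
state=Q head=3 tape=XXX[X]YXX   (Q,X)→(H,X,+1)
state=H head=4 tape=XXXX[Y]XX
The non-blank tape span at halt is XXXXYXX.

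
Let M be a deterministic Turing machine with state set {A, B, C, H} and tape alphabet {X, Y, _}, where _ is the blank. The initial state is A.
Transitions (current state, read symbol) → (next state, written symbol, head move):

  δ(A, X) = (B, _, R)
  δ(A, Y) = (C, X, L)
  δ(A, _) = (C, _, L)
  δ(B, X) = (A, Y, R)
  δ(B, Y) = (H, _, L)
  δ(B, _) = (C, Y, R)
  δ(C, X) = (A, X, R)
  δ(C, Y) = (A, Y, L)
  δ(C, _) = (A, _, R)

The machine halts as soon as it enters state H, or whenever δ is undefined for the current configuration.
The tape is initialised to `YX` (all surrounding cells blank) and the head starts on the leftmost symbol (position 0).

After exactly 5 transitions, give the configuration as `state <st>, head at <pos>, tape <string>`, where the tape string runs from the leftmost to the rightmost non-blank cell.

A | _[Y]X_   read Y → write X, move L, go to C
C | [_]XX_   read _ → write _, move R, go to A
A | _[X]X_   read X → write _, move R, go to B
B | __[X]_   read X → write Y, move R, go to A
A | __Y[_]   read _ → write _, move L, go to C
C | __[Y]_
After 5 steps: state C, head at 1, tape Y.

state C, head at 1, tape Y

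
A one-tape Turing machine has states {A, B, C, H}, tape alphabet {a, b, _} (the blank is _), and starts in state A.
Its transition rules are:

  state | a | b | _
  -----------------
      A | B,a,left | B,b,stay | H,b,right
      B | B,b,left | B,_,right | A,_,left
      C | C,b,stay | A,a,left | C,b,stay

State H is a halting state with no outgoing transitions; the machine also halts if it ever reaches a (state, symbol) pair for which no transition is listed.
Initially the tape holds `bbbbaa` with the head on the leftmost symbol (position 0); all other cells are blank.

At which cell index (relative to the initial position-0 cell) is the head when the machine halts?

state=A head=0 tape=[b]bbbaa   (A,b)→(B,b,stay)
state=B head=0 tape=[b]bbbaa   (B,b)→(B,_,right)
state=B head=1 tape=_[b]bbaa   (B,b)→(B,_,right)
state=B head=2 tape=__[b]baa   (B,b)→(B,_,right)
state=B head=3 tape=___[b]aa   (B,b)→(B,_,right)
state=B head=4 tape=____[a]a   (B,a)→(B,b,left)
state=B head=3 tape=___[_]ba   (B,_)→(A,_,left)
state=A head=2 tape=__[_]_ba   (A,_)→(H,b,right)
state=H head=3 tape=__b[_]ba
At halt the head is at cell 3.

3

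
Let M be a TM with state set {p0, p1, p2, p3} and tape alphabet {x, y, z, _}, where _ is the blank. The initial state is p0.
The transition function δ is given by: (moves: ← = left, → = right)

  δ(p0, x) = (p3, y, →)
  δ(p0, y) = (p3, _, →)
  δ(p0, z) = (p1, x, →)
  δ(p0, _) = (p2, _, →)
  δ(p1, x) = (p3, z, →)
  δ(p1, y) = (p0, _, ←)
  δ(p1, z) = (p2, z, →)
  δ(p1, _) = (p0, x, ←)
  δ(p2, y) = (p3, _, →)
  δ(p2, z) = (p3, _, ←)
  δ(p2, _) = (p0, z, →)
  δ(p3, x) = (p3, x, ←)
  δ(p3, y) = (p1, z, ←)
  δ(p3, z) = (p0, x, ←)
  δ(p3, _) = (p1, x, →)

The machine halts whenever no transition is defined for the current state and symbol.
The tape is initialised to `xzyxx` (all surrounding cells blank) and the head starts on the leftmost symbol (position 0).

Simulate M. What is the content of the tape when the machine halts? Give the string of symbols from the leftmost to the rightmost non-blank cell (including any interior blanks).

p0 | __[x]zyxx   read x → write y, move →, go to p3
p3 | __y[z]yxx   read z → write x, move ←, go to p0
p0 | __[y]xyxx   read y → write _, move →, go to p3
p3 | ___[x]yxx   read x → write x, move ←, go to p3
p3 | __[_]xyxx   read _ → write x, move →, go to p1
p1 | __x[x]yxx   read x → write z, move →, go to p3
p3 | __xz[y]xx   read y → write z, move ←, go to p1
p1 | __x[z]zxx   read z → write z, move →, go to p2
p2 | __xz[z]xx   read z → write _, move ←, go to p3
p3 | __x[z]_xx   read z → write x, move ←, go to p0
p0 | __[x]x_xx   read x → write y, move →, go to p3
p3 | __y[x]_xx   read x → write x, move ←, go to p3
p3 | __[y]x_xx   read y → write z, move ←, go to p1
p1 | _[_]zx_xx   read _ → write x, move ←, go to p0
p0 | [_]xzx_xx   read _ → write _, move →, go to p2
p2 | _[x]zx_xx
The non-blank tape span at halt is xzx_xx.

xzx_xx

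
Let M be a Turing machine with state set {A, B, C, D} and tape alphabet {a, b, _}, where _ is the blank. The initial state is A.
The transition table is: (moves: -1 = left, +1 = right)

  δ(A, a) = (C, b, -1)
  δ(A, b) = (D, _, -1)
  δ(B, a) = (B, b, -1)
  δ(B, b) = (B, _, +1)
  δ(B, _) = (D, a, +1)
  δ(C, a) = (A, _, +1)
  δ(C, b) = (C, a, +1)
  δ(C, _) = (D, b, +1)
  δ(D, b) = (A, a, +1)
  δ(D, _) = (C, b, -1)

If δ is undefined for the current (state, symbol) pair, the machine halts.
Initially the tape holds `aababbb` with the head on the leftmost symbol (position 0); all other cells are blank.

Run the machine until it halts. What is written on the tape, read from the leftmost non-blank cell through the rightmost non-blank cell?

aaaaba_b

state=A head=0 tape=_[a]ababbb   (A,a)→(C,b,-1)
state=C head=-1 tape=[_]bababbb   (C,_)→(D,b,+1)
state=D head=0 tape=b[b]ababbb   (D,b)→(A,a,+1)
state=A head=1 tape=ba[a]babbb   (A,a)→(C,b,-1)
state=C head=0 tape=b[a]bbabbb   (C,a)→(A,_,+1)
state=A head=1 tape=b_[b]babbb   (A,b)→(D,_,-1)
state=D head=0 tape=b[_]_babbb   (D,_)→(C,b,-1)
state=C head=-1 tape=[b]b_babbb   (C,b)→(C,a,+1)
state=C head=0 tape=a[b]_babbb   (C,b)→(C,a,+1)
state=C head=1 tape=aa[_]babbb   (C,_)→(D,b,+1)
state=D head=2 tape=aab[b]abbb   (D,b)→(A,a,+1)
state=A head=3 tape=aaba[a]bbb   (A,a)→(C,b,-1)
state=C head=2 tape=aab[a]bbbb   (C,a)→(A,_,+1)
state=A head=3 tape=aab_[b]bbb   (A,b)→(D,_,-1)
state=D head=2 tape=aab[_]_bbb   (D,_)→(C,b,-1)
state=C head=1 tape=aa[b]b_bbb   (C,b)→(C,a,+1)
state=C head=2 tape=aaa[b]_bbb   (C,b)→(C,a,+1)
state=C head=3 tape=aaaa[_]bbb   (C,_)→(D,b,+1)
state=D head=4 tape=aaaab[b]bb   (D,b)→(A,a,+1)
state=A head=5 tape=aaaaba[b]b   (A,b)→(D,_,-1)
state=D head=4 tape=aaaab[a]_b
The non-blank tape span at halt is aaaaba_b.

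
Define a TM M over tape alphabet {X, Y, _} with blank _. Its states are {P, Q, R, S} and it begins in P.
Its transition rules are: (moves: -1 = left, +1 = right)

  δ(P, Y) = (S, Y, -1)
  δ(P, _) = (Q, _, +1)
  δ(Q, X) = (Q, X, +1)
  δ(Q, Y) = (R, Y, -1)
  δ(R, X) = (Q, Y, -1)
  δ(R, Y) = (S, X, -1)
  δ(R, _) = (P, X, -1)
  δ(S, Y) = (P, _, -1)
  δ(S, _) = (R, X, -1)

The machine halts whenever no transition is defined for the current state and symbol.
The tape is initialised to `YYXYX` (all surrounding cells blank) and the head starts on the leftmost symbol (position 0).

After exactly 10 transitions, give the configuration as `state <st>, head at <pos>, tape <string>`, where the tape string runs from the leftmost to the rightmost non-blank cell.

P | ___[Y]YXYX   read Y → write Y, move -1, go to S
S | __[_]YYXYX   read _ → write X, move -1, go to R
R | _[_]XYYXYX   read _ → write X, move -1, go to P
P | [_]XXYYXYX   read _ → write _, move +1, go to Q
Q | _[X]XYYXYX   read X → write X, move +1, go to Q
Q | _X[X]YYXYX   read X → write X, move +1, go to Q
Q | _XX[Y]YXYX   read Y → write Y, move -1, go to R
R | _X[X]YYXYX   read X → write Y, move -1, go to Q
Q | _[X]YYYXYX   read X → write X, move +1, go to Q
Q | _X[Y]YYXYX   read Y → write Y, move -1, go to R
R | _[X]YYYXYX
After 10 steps: state R, head at -2, tape XYYYXYX.

state R, head at -2, tape XYYYXYX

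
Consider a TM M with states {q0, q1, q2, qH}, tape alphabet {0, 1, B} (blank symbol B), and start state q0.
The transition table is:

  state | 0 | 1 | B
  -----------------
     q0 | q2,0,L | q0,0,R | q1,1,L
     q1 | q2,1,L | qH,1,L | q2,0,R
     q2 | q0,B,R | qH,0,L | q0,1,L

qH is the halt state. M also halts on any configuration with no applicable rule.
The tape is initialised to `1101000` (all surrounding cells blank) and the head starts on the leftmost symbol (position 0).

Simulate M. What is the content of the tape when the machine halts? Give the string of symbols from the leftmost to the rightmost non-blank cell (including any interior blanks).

q0 | BBB[1]101000   read 1 → write 0, move R, go to q0
q0 | BBB0[1]01000   read 1 → write 0, move R, go to q0
q0 | BBB00[0]1000   read 0 → write 0, move L, go to q2
q2 | BBB0[0]01000   read 0 → write B, move R, go to q0
q0 | BBB0B[0]1000   read 0 → write 0, move L, go to q2
q2 | BBB0[B]01000   read B → write 1, move L, go to q0
q0 | BBB[0]101000   read 0 → write 0, move L, go to q2
q2 | BB[B]0101000   read B → write 1, move L, go to q0
q0 | B[B]10101000   read B → write 1, move L, go to q1
q1 | [B]110101000   read B → write 0, move R, go to q2
q2 | 0[1]10101000   read 1 → write 0, move L, go to qH
qH | [0]010101000
The non-blank tape span at halt is 0010101000.

0010101000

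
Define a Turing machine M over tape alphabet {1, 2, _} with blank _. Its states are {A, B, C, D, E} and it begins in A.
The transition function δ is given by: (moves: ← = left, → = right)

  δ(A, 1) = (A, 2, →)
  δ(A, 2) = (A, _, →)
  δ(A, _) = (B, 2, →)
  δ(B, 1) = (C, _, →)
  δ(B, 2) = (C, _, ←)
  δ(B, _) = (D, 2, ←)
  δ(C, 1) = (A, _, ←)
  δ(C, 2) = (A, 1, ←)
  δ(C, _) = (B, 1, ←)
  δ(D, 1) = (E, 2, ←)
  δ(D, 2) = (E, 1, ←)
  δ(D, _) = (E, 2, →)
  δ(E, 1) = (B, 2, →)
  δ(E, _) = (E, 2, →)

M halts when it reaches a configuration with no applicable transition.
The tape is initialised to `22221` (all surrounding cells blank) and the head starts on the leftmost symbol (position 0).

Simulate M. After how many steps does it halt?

state=A head=0 tape=[2]2221__   (A,2)→(A,_,→)
state=A head=1 tape=_[2]221__   (A,2)→(A,_,→)
state=A head=2 tape=__[2]21__   (A,2)→(A,_,→)
state=A head=3 tape=___[2]1__   (A,2)→(A,_,→)
state=A head=4 tape=____[1]__   (A,1)→(A,2,→)
state=A head=5 tape=____2[_]_   (A,_)→(B,2,→)
state=B head=6 tape=____22[_]   (B,_)→(D,2,←)
state=D head=5 tape=____2[2]2   (D,2)→(E,1,←)
state=E head=4 tape=____[2]12
M halts after 8 transitions.

8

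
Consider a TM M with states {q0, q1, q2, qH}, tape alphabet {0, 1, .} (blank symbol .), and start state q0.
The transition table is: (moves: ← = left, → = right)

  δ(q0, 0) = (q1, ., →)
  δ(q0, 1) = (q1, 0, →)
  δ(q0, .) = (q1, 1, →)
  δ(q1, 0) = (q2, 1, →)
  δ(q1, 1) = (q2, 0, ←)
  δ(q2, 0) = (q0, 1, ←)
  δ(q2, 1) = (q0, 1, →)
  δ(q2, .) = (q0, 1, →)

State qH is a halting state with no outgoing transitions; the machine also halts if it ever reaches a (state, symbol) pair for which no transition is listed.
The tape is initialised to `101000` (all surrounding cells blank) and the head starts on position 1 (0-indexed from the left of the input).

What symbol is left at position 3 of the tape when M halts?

1

state=q0 head=1 tape=1[0]1000...   (q0,0)→(q1,.,→)
state=q1 head=2 tape=1.[1]000...   (q1,1)→(q2,0,←)
state=q2 head=1 tape=1[.]0000...   (q2,.)→(q0,1,→)
state=q0 head=2 tape=11[0]000...   (q0,0)→(q1,.,→)
state=q1 head=3 tape=11.[0]00...   (q1,0)→(q2,1,→)
state=q2 head=4 tape=11.1[0]0...   (q2,0)→(q0,1,←)
state=q0 head=3 tape=11.[1]10...   (q0,1)→(q1,0,→)
state=q1 head=4 tape=11.0[1]0...   (q1,1)→(q2,0,←)
state=q2 head=3 tape=11.[0]00...   (q2,0)→(q0,1,←)
state=q0 head=2 tape=11[.]100...   (q0,.)→(q1,1,→)
state=q1 head=3 tape=111[1]00...   (q1,1)→(q2,0,←)
state=q2 head=2 tape=11[1]000...   (q2,1)→(q0,1,→)
state=q0 head=3 tape=111[0]00...   (q0,0)→(q1,.,→)
state=q1 head=4 tape=111.[0]0...   (q1,0)→(q2,1,→)
state=q2 head=5 tape=111.1[0]...   (q2,0)→(q0,1,←)
state=q0 head=4 tape=111.[1]1...   (q0,1)→(q1,0,→)
state=q1 head=5 tape=111.0[1]...   (q1,1)→(q2,0,←)
state=q2 head=4 tape=111.[0]0...   (q2,0)→(q0,1,←)
state=q0 head=3 tape=111[.]10...   (q0,.)→(q1,1,→)
state=q1 head=4 tape=1111[1]0...   (q1,1)→(q2,0,←)
state=q2 head=3 tape=111[1]00...   (q2,1)→(q0,1,→)
state=q0 head=4 tape=1111[0]0...   (q0,0)→(q1,.,→)
state=q1 head=5 tape=1111.[0]...   (q1,0)→(q2,1,→)
state=q2 head=6 tape=1111.1[.]..   (q2,.)→(q0,1,→)
state=q0 head=7 tape=1111.11[.].   (q0,.)→(q1,1,→)
state=q1 head=8 tape=1111.111[.]
Cell 3 holds 1 when M halts.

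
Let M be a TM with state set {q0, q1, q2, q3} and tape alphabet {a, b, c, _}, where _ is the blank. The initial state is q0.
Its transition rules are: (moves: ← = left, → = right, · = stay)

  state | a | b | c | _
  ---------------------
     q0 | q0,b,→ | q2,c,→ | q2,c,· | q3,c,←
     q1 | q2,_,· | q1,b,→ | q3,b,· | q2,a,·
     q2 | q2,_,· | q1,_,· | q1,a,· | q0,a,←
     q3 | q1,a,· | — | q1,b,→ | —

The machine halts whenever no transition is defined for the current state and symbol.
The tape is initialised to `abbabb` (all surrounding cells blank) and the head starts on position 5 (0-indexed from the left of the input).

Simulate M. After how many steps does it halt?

18

state=q0 head=5 tape=abbab[b]__   (q0,b)→(q2,c,→)
state=q2 head=6 tape=abbabc[_]_   (q2,_)→(q0,a,←)
state=q0 head=5 tape=abbab[c]a_   (q0,c)→(q2,c,·)
state=q2 head=5 tape=abbab[c]a_   (q2,c)→(q1,a,·)
state=q1 head=5 tape=abbab[a]a_   (q1,a)→(q2,_,·)
state=q2 head=5 tape=abbab[_]a_   (q2,_)→(q0,a,←)
state=q0 head=4 tape=abba[b]aa_   (q0,b)→(q2,c,→)
state=q2 head=5 tape=abbac[a]a_   (q2,a)→(q2,_,·)
state=q2 head=5 tape=abbac[_]a_   (q2,_)→(q0,a,←)
state=q0 head=4 tape=abba[c]aa_   (q0,c)→(q2,c,·)
state=q2 head=4 tape=abba[c]aa_   (q2,c)→(q1,a,·)
state=q1 head=4 tape=abba[a]aa_   (q1,a)→(q2,_,·)
state=q2 head=4 tape=abba[_]aa_   (q2,_)→(q0,a,←)
state=q0 head=3 tape=abb[a]aaa_   (q0,a)→(q0,b,→)
state=q0 head=4 tape=abbb[a]aa_   (q0,a)→(q0,b,→)
state=q0 head=5 tape=abbbb[a]a_   (q0,a)→(q0,b,→)
state=q0 head=6 tape=abbbbb[a]_   (q0,a)→(q0,b,→)
state=q0 head=7 tape=abbbbbb[_]   (q0,_)→(q3,c,←)
state=q3 head=6 tape=abbbbb[b]c
M halts after 18 transitions.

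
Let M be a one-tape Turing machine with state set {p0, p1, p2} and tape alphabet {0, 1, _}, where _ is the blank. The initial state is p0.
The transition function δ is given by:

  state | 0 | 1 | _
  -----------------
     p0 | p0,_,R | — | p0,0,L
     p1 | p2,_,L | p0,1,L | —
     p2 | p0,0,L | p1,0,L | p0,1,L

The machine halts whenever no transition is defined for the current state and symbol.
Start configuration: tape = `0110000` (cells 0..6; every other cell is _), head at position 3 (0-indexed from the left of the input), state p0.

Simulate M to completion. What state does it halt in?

p0

state=p0 head=3 tape=011[0]000_   (p0,0)→(p0,_,R)
state=p0 head=4 tape=011_[0]00_   (p0,0)→(p0,_,R)
state=p0 head=5 tape=011__[0]0_   (p0,0)→(p0,_,R)
state=p0 head=6 tape=011___[0]_   (p0,0)→(p0,_,R)
state=p0 head=7 tape=011____[_]   (p0,_)→(p0,0,L)
state=p0 head=6 tape=011___[_]0   (p0,_)→(p0,0,L)
state=p0 head=5 tape=011__[_]00   (p0,_)→(p0,0,L)
state=p0 head=4 tape=011_[_]000   (p0,_)→(p0,0,L)
state=p0 head=3 tape=011[_]0000   (p0,_)→(p0,0,L)
state=p0 head=2 tape=01[1]00000
No transition is defined for (p0, 1); M halts in state p0.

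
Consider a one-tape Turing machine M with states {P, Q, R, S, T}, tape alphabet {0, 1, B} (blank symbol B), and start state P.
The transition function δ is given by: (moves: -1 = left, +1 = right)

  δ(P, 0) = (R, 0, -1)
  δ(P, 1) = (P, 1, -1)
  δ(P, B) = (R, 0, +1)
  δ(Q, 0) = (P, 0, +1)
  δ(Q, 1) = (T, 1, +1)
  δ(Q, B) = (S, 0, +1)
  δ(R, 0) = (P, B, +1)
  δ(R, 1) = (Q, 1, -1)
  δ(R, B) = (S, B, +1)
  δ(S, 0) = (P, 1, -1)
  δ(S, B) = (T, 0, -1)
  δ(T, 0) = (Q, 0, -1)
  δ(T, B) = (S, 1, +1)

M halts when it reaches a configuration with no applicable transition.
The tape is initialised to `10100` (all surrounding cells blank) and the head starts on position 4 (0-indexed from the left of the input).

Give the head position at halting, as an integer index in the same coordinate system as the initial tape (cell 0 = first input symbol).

state=P head=4 tape=B1010[0]   (P,0)→(R,0,-1)
state=R head=3 tape=B101[0]0   (R,0)→(P,B,+1)
state=P head=4 tape=B101B[0]   (P,0)→(R,0,-1)
state=R head=3 tape=B101[B]0   (R,B)→(S,B,+1)
state=S head=4 tape=B101B[0]   (S,0)→(P,1,-1)
state=P head=3 tape=B101[B]1   (P,B)→(R,0,+1)
state=R head=4 tape=B1010[1]   (R,1)→(Q,1,-1)
state=Q head=3 tape=B101[0]1   (Q,0)→(P,0,+1)
state=P head=4 tape=B1010[1]   (P,1)→(P,1,-1)
state=P head=3 tape=B101[0]1   (P,0)→(R,0,-1)
state=R head=2 tape=B10[1]01   (R,1)→(Q,1,-1)
state=Q head=1 tape=B1[0]101   (Q,0)→(P,0,+1)
state=P head=2 tape=B10[1]01   (P,1)→(P,1,-1)
state=P head=1 tape=B1[0]101   (P,0)→(R,0,-1)
state=R head=0 tape=B[1]0101   (R,1)→(Q,1,-1)
state=Q head=-1 tape=[B]10101   (Q,B)→(S,0,+1)
state=S head=0 tape=0[1]0101
At halt the head is at cell 0.

0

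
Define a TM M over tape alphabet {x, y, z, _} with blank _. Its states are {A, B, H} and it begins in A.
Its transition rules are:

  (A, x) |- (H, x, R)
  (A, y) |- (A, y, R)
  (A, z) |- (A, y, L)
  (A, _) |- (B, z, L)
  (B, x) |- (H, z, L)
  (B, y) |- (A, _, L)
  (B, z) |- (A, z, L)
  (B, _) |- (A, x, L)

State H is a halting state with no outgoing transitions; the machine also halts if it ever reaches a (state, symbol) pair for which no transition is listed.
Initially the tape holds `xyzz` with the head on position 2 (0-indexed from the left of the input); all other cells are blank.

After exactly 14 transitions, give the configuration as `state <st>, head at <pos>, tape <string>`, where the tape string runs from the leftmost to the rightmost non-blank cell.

state=A head=2 tape=xy[z]z_   (A,z)→(A,y,L)
state=A head=1 tape=x[y]yz_   (A,y)→(A,y,R)
state=A head=2 tape=xy[y]z_   (A,y)→(A,y,R)
state=A head=3 tape=xyy[z]_   (A,z)→(A,y,L)
state=A head=2 tape=xy[y]y_   (A,y)→(A,y,R)
state=A head=3 tape=xyy[y]_   (A,y)→(A,y,R)
state=A head=4 tape=xyyy[_]   (A,_)→(B,z,L)
state=B head=3 tape=xyy[y]z   (B,y)→(A,_,L)
state=A head=2 tape=xy[y]_z   (A,y)→(A,y,R)
state=A head=3 tape=xyy[_]z   (A,_)→(B,z,L)
state=B head=2 tape=xy[y]zz   (B,y)→(A,_,L)
state=A head=1 tape=x[y]_zz   (A,y)→(A,y,R)
state=A head=2 tape=xy[_]zz   (A,_)→(B,z,L)
state=B head=1 tape=x[y]zzz   (B,y)→(A,_,L)
state=A head=0 tape=[x]_zzz
After 14 steps: state A, head at 0, tape x_zzz.

state A, head at 0, tape x_zzz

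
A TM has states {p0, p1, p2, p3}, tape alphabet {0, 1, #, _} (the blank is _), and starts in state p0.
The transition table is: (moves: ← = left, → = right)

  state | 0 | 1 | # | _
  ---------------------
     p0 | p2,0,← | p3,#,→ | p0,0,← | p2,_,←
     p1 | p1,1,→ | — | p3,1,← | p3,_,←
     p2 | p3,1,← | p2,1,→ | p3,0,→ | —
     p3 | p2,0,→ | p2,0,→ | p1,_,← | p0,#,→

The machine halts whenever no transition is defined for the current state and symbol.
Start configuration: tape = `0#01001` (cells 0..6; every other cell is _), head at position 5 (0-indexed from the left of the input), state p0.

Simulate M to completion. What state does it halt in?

p2

state=p0 head=5 tape=0#010[0]1_   (p0,0)→(p2,0,←)
state=p2 head=4 tape=0#01[0]01_   (p2,0)→(p3,1,←)
state=p3 head=3 tape=0#0[1]101_   (p3,1)→(p2,0,→)
state=p2 head=4 tape=0#00[1]01_   (p2,1)→(p2,1,→)
state=p2 head=5 tape=0#001[0]1_   (p2,0)→(p3,1,←)
state=p3 head=4 tape=0#00[1]11_   (p3,1)→(p2,0,→)
state=p2 head=5 tape=0#000[1]1_   (p2,1)→(p2,1,→)
state=p2 head=6 tape=0#0001[1]_   (p2,1)→(p2,1,→)
state=p2 head=7 tape=0#00011[_]
No transition is defined for (p2, _); M halts in state p2.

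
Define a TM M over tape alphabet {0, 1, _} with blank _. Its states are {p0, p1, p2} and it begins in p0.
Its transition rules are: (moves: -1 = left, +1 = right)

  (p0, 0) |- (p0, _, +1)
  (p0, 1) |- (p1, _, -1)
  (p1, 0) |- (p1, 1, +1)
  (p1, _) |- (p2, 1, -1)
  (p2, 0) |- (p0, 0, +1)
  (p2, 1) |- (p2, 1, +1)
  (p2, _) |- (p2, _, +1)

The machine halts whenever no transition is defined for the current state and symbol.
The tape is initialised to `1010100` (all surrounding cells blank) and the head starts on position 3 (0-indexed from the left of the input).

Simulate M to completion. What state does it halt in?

state=p0 head=3 tape=101[0]100_   (p0,0)→(p0,_,+1)
state=p0 head=4 tape=101_[1]00_   (p0,1)→(p1,_,-1)
state=p1 head=3 tape=101[_]_00_   (p1,_)→(p2,1,-1)
state=p2 head=2 tape=10[1]1_00_   (p2,1)→(p2,1,+1)
state=p2 head=3 tape=101[1]_00_   (p2,1)→(p2,1,+1)
state=p2 head=4 tape=1011[_]00_   (p2,_)→(p2,_,+1)
state=p2 head=5 tape=1011_[0]0_   (p2,0)→(p0,0,+1)
state=p0 head=6 tape=1011_0[0]_   (p0,0)→(p0,_,+1)
state=p0 head=7 tape=1011_0_[_]
No transition is defined for (p0, _); M halts in state p0.

p0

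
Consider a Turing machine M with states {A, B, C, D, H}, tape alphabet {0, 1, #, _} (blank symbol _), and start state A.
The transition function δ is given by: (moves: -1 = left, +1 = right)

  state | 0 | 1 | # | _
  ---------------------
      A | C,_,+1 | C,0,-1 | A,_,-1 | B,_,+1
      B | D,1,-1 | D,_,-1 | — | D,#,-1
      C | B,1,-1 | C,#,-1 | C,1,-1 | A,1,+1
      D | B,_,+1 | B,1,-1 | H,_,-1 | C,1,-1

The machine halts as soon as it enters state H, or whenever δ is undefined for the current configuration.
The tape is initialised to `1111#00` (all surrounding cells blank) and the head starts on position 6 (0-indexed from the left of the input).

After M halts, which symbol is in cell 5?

1

A | 1111#0[0]___   read 0 → write _, move +1, go to C
C | 1111#0_[_]__   read _ → write 1, move +1, go to A
A | 1111#0_1[_]_   read _ → write _, move +1, go to B
B | 1111#0_1_[_]   read _ → write #, move -1, go to D
D | 1111#0_1[_]#   read _ → write 1, move -1, go to C
C | 1111#0_[1]1#   read 1 → write #, move -1, go to C
C | 1111#0[_]#1#   read _ → write 1, move +1, go to A
A | 1111#01[#]1#   read # → write _, move -1, go to A
A | 1111#0[1]_1#   read 1 → write 0, move -1, go to C
C | 1111#[0]0_1#   read 0 → write 1, move -1, go to B
B | 1111[#]10_1#
Cell 5 holds 1 when M halts.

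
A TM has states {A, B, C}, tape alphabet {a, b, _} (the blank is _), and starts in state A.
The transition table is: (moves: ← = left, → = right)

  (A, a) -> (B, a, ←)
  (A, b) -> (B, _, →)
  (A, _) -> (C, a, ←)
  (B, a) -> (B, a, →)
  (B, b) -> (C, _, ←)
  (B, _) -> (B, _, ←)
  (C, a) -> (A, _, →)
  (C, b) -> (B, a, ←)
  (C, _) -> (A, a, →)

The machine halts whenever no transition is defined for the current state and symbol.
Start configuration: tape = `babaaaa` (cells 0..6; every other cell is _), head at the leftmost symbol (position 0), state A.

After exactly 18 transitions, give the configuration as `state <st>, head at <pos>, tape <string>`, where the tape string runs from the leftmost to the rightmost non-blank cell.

state=A head=0 tape=[b]abaaaa_   (A,b)→(B,_,→)
state=B head=1 tape=_[a]baaaa_   (B,a)→(B,a,→)
state=B head=2 tape=_a[b]aaaa_   (B,b)→(C,_,←)
state=C head=1 tape=_[a]_aaaa_   (C,a)→(A,_,→)
state=A head=2 tape=__[_]aaaa_   (A,_)→(C,a,←)
state=C head=1 tape=_[_]aaaaa_   (C,_)→(A,a,→)
state=A head=2 tape=_a[a]aaaa_   (A,a)→(B,a,←)
state=B head=1 tape=_[a]aaaaa_   (B,a)→(B,a,→)
state=B head=2 tape=_a[a]aaaa_   (B,a)→(B,a,→)
state=B head=3 tape=_aa[a]aaa_   (B,a)→(B,a,→)
state=B head=4 tape=_aaa[a]aa_   (B,a)→(B,a,→)
state=B head=5 tape=_aaaa[a]a_   (B,a)→(B,a,→)
state=B head=6 tape=_aaaaa[a]_   (B,a)→(B,a,→)
state=B head=7 tape=_aaaaaa[_]   (B,_)→(B,_,←)
state=B head=6 tape=_aaaaa[a]_   (B,a)→(B,a,→)
state=B head=7 tape=_aaaaaa[_]   (B,_)→(B,_,←)
state=B head=6 tape=_aaaaa[a]_   (B,a)→(B,a,→)
state=B head=7 tape=_aaaaaa[_]   (B,_)→(B,_,←)
state=B head=6 tape=_aaaaa[a]_
After 18 steps: state B, head at 6, tape aaaaaa.

state B, head at 6, tape aaaaaa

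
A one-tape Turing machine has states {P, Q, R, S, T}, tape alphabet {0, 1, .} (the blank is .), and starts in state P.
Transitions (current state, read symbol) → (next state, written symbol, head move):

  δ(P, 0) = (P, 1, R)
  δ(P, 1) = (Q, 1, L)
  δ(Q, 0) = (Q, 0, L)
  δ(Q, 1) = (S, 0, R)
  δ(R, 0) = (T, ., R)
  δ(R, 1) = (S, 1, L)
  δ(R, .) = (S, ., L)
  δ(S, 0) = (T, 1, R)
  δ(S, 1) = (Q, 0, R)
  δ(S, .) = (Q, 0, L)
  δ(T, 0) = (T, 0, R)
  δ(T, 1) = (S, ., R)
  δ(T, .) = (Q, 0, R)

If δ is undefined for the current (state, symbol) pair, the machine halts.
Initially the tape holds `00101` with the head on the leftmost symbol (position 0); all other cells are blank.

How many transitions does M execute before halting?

14

state=P head=0 tape=[0]0101.   (P,0)→(P,1,R)
state=P head=1 tape=1[0]101.   (P,0)→(P,1,R)
state=P head=2 tape=11[1]01.   (P,1)→(Q,1,L)
state=Q head=1 tape=1[1]101.   (Q,1)→(S,0,R)
state=S head=2 tape=10[1]01.   (S,1)→(Q,0,R)
state=Q head=3 tape=100[0]1.   (Q,0)→(Q,0,L)
state=Q head=2 tape=10[0]01.   (Q,0)→(Q,0,L)
state=Q head=1 tape=1[0]001.   (Q,0)→(Q,0,L)
state=Q head=0 tape=[1]0001.   (Q,1)→(S,0,R)
state=S head=1 tape=0[0]001.   (S,0)→(T,1,R)
state=T head=2 tape=01[0]01.   (T,0)→(T,0,R)
state=T head=3 tape=010[0]1.   (T,0)→(T,0,R)
state=T head=4 tape=0100[1].   (T,1)→(S,.,R)
state=S head=5 tape=0100.[.]   (S,.)→(Q,0,L)
state=Q head=4 tape=0100[.]0
M halts after 14 transitions.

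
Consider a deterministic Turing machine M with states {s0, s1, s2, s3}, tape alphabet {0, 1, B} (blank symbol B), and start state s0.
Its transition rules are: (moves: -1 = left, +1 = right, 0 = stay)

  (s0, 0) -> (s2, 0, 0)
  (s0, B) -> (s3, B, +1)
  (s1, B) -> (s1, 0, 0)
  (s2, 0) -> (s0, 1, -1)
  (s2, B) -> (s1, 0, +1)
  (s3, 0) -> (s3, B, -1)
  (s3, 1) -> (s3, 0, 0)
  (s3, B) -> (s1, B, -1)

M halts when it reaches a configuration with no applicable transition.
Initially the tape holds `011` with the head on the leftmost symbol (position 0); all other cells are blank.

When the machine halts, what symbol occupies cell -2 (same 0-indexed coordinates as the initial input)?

0

s0 | BB[0]11   read 0 → write 0, move 0, go to s2
s2 | BB[0]11   read 0 → write 1, move -1, go to s0
s0 | B[B]111   read B → write B, move +1, go to s3
s3 | BB[1]11   read 1 → write 0, move 0, go to s3
s3 | BB[0]11   read 0 → write B, move -1, go to s3
s3 | B[B]B11   read B → write B, move -1, go to s1
s1 | [B]BB11   read B → write 0, move 0, go to s1
s1 | [0]BB11
Cell -2 holds 0 when M halts.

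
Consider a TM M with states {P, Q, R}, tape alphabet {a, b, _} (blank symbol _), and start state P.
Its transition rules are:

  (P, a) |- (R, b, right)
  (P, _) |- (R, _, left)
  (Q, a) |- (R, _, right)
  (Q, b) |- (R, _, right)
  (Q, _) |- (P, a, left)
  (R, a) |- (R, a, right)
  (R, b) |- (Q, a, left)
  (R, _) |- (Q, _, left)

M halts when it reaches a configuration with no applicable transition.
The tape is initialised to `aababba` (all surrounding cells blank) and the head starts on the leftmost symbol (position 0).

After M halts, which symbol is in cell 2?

P | [a]ababba_   read a → write b, move right, go to R
R | b[a]babba_   read a → write a, move right, go to R
R | ba[b]abba_   read b → write a, move left, go to Q
Q | b[a]aabba_   read a → write _, move right, go to R
R | b_[a]abba_   read a → write a, move right, go to R
R | b_a[a]bba_   read a → write a, move right, go to R
R | b_aa[b]ba_   read b → write a, move left, go to Q
Q | b_a[a]aba_   read a → write _, move right, go to R
R | b_a_[a]ba_   read a → write a, move right, go to R
R | b_a_a[b]a_   read b → write a, move left, go to Q
Q | b_a_[a]aa_   read a → write _, move right, go to R
R | b_a__[a]a_   read a → write a, move right, go to R
R | b_a__a[a]_   read a → write a, move right, go to R
R | b_a__aa[_]   read _ → write _, move left, go to Q
Q | b_a__a[a]_   read a → write _, move right, go to R
R | b_a__a_[_]   read _ → write _, move left, go to Q
Q | b_a__a[_]_   read _ → write a, move left, go to P
P | b_a__[a]a_   read a → write b, move right, go to R
R | b_a__b[a]_   read a → write a, move right, go to R
R | b_a__ba[_]   read _ → write _, move left, go to Q
Q | b_a__b[a]_   read a → write _, move right, go to R
R | b_a__b_[_]   read _ → write _, move left, go to Q
Q | b_a__b[_]_   read _ → write a, move left, go to P
P | b_a__[b]a_
Cell 2 holds a when M halts.

a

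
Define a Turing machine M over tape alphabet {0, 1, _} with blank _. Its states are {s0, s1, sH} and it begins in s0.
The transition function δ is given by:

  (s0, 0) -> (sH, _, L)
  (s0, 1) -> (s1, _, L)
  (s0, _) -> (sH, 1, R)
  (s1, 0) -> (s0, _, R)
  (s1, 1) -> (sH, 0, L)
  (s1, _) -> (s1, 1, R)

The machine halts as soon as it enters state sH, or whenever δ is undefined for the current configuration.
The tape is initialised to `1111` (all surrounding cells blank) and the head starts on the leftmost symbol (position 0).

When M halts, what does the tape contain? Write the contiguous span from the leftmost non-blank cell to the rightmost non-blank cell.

state=s0 head=0 tape=_[1]111   (s0,1)→(s1,_,L)
state=s1 head=-1 tape=[_]_111   (s1,_)→(s1,1,R)
state=s1 head=0 tape=1[_]111   (s1,_)→(s1,1,R)
state=s1 head=1 tape=11[1]11   (s1,1)→(sH,0,L)
state=sH head=0 tape=1[1]011
The non-blank tape span at halt is 11011.

11011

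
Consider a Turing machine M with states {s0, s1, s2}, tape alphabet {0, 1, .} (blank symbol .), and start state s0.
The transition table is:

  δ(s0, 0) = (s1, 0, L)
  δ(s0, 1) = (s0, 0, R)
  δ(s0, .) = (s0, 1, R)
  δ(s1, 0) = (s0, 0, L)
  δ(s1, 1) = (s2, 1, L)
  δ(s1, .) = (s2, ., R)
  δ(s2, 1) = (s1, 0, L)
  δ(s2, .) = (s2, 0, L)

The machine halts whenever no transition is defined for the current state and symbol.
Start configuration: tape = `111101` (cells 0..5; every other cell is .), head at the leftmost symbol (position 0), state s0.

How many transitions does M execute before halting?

10

s0 | .[1]11101   read 1 → write 0, move R, go to s0
s0 | .0[1]1101   read 1 → write 0, move R, go to s0
s0 | .00[1]101   read 1 → write 0, move R, go to s0
s0 | .000[1]01   read 1 → write 0, move R, go to s0
s0 | .0000[0]1   read 0 → write 0, move L, go to s1
s1 | .000[0]01   read 0 → write 0, move L, go to s0
s0 | .00[0]001   read 0 → write 0, move L, go to s1
s1 | .0[0]0001   read 0 → write 0, move L, go to s0
s0 | .[0]00001   read 0 → write 0, move L, go to s1
s1 | [.]000001   read . → write ., move R, go to s2
s2 | .[0]00001
M halts after 10 transitions.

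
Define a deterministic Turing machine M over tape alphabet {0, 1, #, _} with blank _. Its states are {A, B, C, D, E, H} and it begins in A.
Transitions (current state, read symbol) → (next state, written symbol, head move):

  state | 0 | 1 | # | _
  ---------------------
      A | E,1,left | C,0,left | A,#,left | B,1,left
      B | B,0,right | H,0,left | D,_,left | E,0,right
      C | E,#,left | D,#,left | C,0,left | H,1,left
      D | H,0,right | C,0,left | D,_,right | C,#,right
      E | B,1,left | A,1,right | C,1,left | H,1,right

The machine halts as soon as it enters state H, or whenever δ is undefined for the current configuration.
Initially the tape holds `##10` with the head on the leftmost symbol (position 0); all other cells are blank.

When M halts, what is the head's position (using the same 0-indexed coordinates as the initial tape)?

state=A head=0 tape=___[#]#10   (A,#)→(A,#,left)
state=A head=-1 tape=__[_]##10   (A,_)→(B,1,left)
state=B head=-2 tape=_[_]1##10   (B,_)→(E,0,right)
state=E head=-1 tape=_0[1]##10   (E,1)→(A,1,right)
state=A head=0 tape=_01[#]#10   (A,#)→(A,#,left)
state=A head=-1 tape=_0[1]##10   (A,1)→(C,0,left)
state=C head=-2 tape=_[0]0##10   (C,0)→(E,#,left)
state=E head=-3 tape=[_]#0##10   (E,_)→(H,1,right)
state=H head=-2 tape=1[#]0##10
At halt the head is at cell -2.

-2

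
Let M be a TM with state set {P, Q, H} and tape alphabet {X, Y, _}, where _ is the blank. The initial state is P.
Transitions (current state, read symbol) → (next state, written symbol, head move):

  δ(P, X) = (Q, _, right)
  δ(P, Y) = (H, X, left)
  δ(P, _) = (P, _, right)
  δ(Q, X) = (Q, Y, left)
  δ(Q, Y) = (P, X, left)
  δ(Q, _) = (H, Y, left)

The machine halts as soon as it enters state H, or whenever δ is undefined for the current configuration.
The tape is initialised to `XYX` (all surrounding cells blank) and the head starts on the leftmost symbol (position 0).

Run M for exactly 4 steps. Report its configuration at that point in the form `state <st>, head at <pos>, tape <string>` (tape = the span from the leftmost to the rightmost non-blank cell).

state Q, head at 2, tape X

P | [X]YX   read X → write _, move right, go to Q
Q | _[Y]X   read Y → write X, move left, go to P
P | [_]XX   read _ → write _, move right, go to P
P | _[X]X   read X → write _, move right, go to Q
Q | __[X]
After 4 steps: state Q, head at 2, tape X.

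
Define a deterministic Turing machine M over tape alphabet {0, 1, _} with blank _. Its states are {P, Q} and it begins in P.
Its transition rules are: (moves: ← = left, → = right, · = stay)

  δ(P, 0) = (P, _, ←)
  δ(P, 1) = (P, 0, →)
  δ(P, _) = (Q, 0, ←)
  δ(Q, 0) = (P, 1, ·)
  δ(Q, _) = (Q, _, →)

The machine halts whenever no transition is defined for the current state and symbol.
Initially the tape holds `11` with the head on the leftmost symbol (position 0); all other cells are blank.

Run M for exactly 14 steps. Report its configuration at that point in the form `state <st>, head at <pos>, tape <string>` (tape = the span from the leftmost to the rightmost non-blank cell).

P | __[1]1_   read 1 → write 0, move →, go to P
P | __0[1]_   read 1 → write 0, move →, go to P
P | __00[_]   read _ → write 0, move ←, go to Q
Q | __0[0]0   read 0 → write 1, move ·, go to P
P | __0[1]0   read 1 → write 0, move →, go to P
P | __00[0]   read 0 → write _, move ←, go to P
P | __0[0]_   read 0 → write _, move ←, go to P
P | __[0]__   read 0 → write _, move ←, go to P
P | _[_]___   read _ → write 0, move ←, go to Q
Q | [_]0___   read _ → write _, move →, go to Q
Q | _[0]___   read 0 → write 1, move ·, go to P
P | _[1]___   read 1 → write 0, move →, go to P
P | _0[_]__   read _ → write 0, move ←, go to Q
Q | _[0]0__   read 0 → write 1, move ·, go to P
P | _[1]0__
After 14 steps: state P, head at -1, tape 10.

state P, head at -1, tape 10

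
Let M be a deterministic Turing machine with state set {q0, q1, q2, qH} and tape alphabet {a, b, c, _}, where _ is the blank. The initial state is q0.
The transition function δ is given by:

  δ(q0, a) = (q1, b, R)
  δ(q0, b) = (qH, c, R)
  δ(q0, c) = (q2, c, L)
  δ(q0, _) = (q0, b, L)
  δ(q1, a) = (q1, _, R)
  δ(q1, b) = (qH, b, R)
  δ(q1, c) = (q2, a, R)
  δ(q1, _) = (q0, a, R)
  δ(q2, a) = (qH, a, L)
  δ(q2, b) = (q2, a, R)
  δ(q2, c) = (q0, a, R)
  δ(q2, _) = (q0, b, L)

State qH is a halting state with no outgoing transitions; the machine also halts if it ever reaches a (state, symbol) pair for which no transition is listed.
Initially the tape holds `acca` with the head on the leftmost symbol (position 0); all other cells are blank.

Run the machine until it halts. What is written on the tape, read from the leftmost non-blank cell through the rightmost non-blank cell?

state=q0 head=0 tape=[a]cca___   (q0,a)→(q1,b,R)
state=q1 head=1 tape=b[c]ca___   (q1,c)→(q2,a,R)
state=q2 head=2 tape=ba[c]a___   (q2,c)→(q0,a,R)
state=q0 head=3 tape=baa[a]___   (q0,a)→(q1,b,R)
state=q1 head=4 tape=baab[_]__   (q1,_)→(q0,a,R)
state=q0 head=5 tape=baaba[_]_   (q0,_)→(q0,b,L)
state=q0 head=4 tape=baab[a]b_   (q0,a)→(q1,b,R)
state=q1 head=5 tape=baabb[b]_   (q1,b)→(qH,b,R)
state=qH head=6 tape=baabbb[_]
The non-blank tape span at halt is baabbb.

baabbb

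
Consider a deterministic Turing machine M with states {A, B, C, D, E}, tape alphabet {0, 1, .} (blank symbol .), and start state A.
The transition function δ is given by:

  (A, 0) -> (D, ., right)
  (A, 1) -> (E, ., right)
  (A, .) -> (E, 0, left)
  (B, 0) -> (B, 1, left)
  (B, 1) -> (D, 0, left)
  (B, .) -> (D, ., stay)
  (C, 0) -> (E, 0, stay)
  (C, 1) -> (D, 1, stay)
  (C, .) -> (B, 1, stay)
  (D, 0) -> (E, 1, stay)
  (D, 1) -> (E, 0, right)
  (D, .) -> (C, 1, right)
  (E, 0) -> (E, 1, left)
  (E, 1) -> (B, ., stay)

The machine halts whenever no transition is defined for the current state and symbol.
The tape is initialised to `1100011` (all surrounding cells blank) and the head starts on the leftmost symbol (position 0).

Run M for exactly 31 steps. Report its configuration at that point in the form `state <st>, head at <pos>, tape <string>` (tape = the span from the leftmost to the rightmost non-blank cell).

state=A head=0 tape=[1]100011   (A,1)→(E,.,right)
state=E head=1 tape=.[1]00011   (E,1)→(B,.,stay)
state=B head=1 tape=.[.]00011   (B,.)→(D,.,stay)
state=D head=1 tape=.[.]00011   (D,.)→(C,1,right)
state=C head=2 tape=.1[0]0011   (C,0)→(E,0,stay)
state=E head=2 tape=.1[0]0011   (E,0)→(E,1,left)
state=E head=1 tape=.[1]10011   (E,1)→(B,.,stay)
state=B head=1 tape=.[.]10011   (B,.)→(D,.,stay)
state=D head=1 tape=.[.]10011   (D,.)→(C,1,right)
state=C head=2 tape=.1[1]0011   (C,1)→(D,1,stay)
state=D head=2 tape=.1[1]0011   (D,1)→(E,0,right)
state=E head=3 tape=.10[0]011   (E,0)→(E,1,left)
state=E head=2 tape=.1[0]1011   (E,0)→(E,1,left)
state=E head=1 tape=.[1]11011   (E,1)→(B,.,stay)
state=B head=1 tape=.[.]11011   (B,.)→(D,.,stay)
state=D head=1 tape=.[.]11011   (D,.)→(C,1,right)
state=C head=2 tape=.1[1]1011   (C,1)→(D,1,stay)
state=D head=2 tape=.1[1]1011   (D,1)→(E,0,right)
state=E head=3 tape=.10[1]011   (E,1)→(B,.,stay)
state=B head=3 tape=.10[.]011   (B,.)→(D,.,stay)
state=D head=3 tape=.10[.]011   (D,.)→(C,1,right)
state=C head=4 tape=.101[0]11   (C,0)→(E,0,stay)
state=E head=4 tape=.101[0]11   (E,0)→(E,1,left)
state=E head=3 tape=.10[1]111   (E,1)→(B,.,stay)
state=B head=3 tape=.10[.]111   (B,.)→(D,.,stay)
state=D head=3 tape=.10[.]111   (D,.)→(C,1,right)
state=C head=4 tape=.101[1]11   (C,1)→(D,1,stay)
state=D head=4 tape=.101[1]11   (D,1)→(E,0,right)
state=E head=5 tape=.1010[1]1   (E,1)→(B,.,stay)
state=B head=5 tape=.1010[.]1   (B,.)→(D,.,stay)
state=D head=5 tape=.1010[.]1   (D,.)→(C,1,right)
state=C head=6 tape=.10101[1]
After 31 steps: state C, head at 6, tape 101011.

state C, head at 6, tape 101011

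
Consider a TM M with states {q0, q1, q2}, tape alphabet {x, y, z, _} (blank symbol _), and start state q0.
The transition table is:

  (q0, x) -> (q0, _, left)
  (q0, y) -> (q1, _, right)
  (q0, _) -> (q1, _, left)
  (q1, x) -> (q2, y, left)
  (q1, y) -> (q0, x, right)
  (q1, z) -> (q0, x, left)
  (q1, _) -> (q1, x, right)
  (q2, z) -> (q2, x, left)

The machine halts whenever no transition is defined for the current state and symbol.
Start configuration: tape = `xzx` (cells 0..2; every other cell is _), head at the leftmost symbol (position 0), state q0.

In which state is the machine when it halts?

q0 | ____[x]zx   read x → write _, move left, go to q0
q0 | ___[_]_zx   read _ → write _, move left, go to q1
q1 | __[_]__zx   read _ → write x, move right, go to q1
q1 | __x[_]_zx   read _ → write x, move right, go to q1
q1 | __xx[_]zx   read _ → write x, move right, go to q1
q1 | __xxx[z]x   read z → write x, move left, go to q0
q0 | __xx[x]xx   read x → write _, move left, go to q0
q0 | __x[x]_xx   read x → write _, move left, go to q0
q0 | __[x]__xx   read x → write _, move left, go to q0
q0 | _[_]___xx   read _ → write _, move left, go to q1
q1 | [_]____xx   read _ → write x, move right, go to q1
q1 | x[_]___xx   read _ → write x, move right, go to q1
q1 | xx[_]__xx   read _ → write x, move right, go to q1
q1 | xxx[_]_xx   read _ → write x, move right, go to q1
q1 | xxxx[_]xx   read _ → write x, move right, go to q1
q1 | xxxxx[x]x   read x → write y, move left, go to q2
q2 | xxxx[x]yx
No transition is defined for (q2, x); M halts in state q2.

q2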